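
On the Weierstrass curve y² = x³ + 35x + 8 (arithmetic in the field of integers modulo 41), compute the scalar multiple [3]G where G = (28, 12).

(8, 29)

Repeated addition: build up to 3G.
2G: tangent at (28, 12): λ = (3·28² + 35)/(2·12) ≡ 9/24. 24⁻¹ ≡ 12 (mod 41) since 24·12 = 288 ≡ 1, so λ ≡ 9·12 ≡ 26.
  x = λ² - 28 - 28 = 676 - 56 ≡ 5; y = λ·(28 - 5) - 12 ≡ 12. → (5, 12)
3G: (5, 12) + (28, 12). λ = (12 - 12)/(28 - 5) ≡ 0/23 mod 41. 23⁻¹ ≡ 25 (mod 41) since 23·25 = 575 ≡ 1, so λ ≡ 0.
  x = λ² - 5 - 28 = 0 - 33 ≡ 8; y = λ·(5 - 8) - 12 ≡ 29. → (8, 29)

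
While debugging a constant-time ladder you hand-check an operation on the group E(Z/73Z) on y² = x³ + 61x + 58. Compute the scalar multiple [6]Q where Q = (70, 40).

(72, 19)

Repeated addition: build up to 6Q.
2Q: tangent at (70, 40): λ = (3·70² + 61)/(2·40) ≡ 15/7. 7⁻¹ ≡ 21 (mod 73), so λ ≡ 15·21 ≡ 23.
  x = λ² - 70 - 70 = 529 - 140 ≡ 24; y = λ·(70 - 24) - 40 ≡ 69. → (24, 69)
3Q: (24, 69) + (70, 40). λ = (40 - 69)/(70 - 24) ≡ 44/46 mod 73. 46⁻¹ ≡ 27 (mod 73) since 46·27 = 1242 ≡ 1, so λ ≡ 20.
  x = λ² - 24 - 70 = 400 - 94 ≡ 14; y = λ·(24 - 14) - 69 ≡ 58. → (14, 58)
4Q: (14, 58) + (70, 40). λ = (40 - 58)/(70 - 14) ≡ 55/56 mod 73. 56⁻¹ ≡ 30 (mod 73), so λ ≡ 44.
  x = λ² - 14 - 70 = 1936 - 84 ≡ 27; y = λ·(14 - 27) - 58 ≡ 27. → (27, 27)
5Q: (27, 27) + (70, 40). λ = (40 - 27)/(70 - 27) ≡ 13/43 mod 73. 43⁻¹ ≡ 17 (mod 73) since 43·17 = 731 ≡ 1, so λ ≡ 2.
  x = λ² - 27 - 70 = 4 - 97 ≡ 53; y = λ·(27 - 53) - 27 ≡ 67. → (53, 67)
6Q: (53, 67) + (70, 40). λ = (40 - 67)/(70 - 53) ≡ 46/17 mod 73. 17⁻¹ ≡ 43 (mod 73), so λ ≡ 7.
  x = λ² - 53 - 70 = 49 - 123 ≡ 72; y = λ·(53 - 72) - 67 ≡ 19. → (72, 19)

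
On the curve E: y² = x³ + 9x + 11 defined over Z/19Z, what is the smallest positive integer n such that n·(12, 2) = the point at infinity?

2P: tangent at (12, 2): λ = (3·12² + 9)/(2·2) ≡ 4/4. 4⁻¹ ≡ 5 (mod 19) since 4·5 = 20 ≡ 1, so λ ≡ 4·5 ≡ 1.
  x = λ² - 12 - 12 = 1 - 24 ≡ 15; y = λ·(12 - 15) - 2 ≡ 14. → (15, 14)
3P: (15, 14) + (12, 2). λ = (2 - 14)/(12 - 15) ≡ 7/16 mod 19. 16⁻¹ ≡ 6 (mod 19) since 16·6 = 96 ≡ 1, so λ ≡ 4.
  x = λ² - 15 - 12 = 16 - 27 ≡ 8; y = λ·(15 - 8) - 14 ≡ 14. → (8, 14)
4P: (8, 14) + (12, 2). λ = (2 - 14)/(12 - 8) ≡ 7/4 mod 19. 4⁻¹ ≡ 5 (mod 19), so λ ≡ 16.
  x = λ² - 8 - 12 = 256 - 20 ≡ 8; y = λ·(8 - 8) - 14 ≡ 5. → (8, 5)
5P: (8, 5) + (12, 2). λ = (2 - 5)/(12 - 8) ≡ 16/4 mod 19. 4⁻¹ ≡ 5 (mod 19) since 4·5 = 20 ≡ 1, so λ ≡ 4.
  x = λ² - 8 - 12 = 16 - 20 ≡ 15; y = λ·(8 - 15) - 5 ≡ 5. → (15, 5)
6P: (15, 5) + (12, 2). λ = (2 - 5)/(12 - 15) ≡ 16/16 mod 19. 16⁻¹ ≡ 6 (mod 19) since 16·6 = 96 ≡ 1, so λ ≡ 1.
  x = λ² - 15 - 12 = 1 - 27 ≡ 12; y = λ·(15 - 12) - 5 ≡ 17. → (12, 17)
7P: (12, 17) + (12, 2): same x and y₁ ≡ -y₂, so the sum is the point at infinity.
7P = the point at infinity, so the order is 7.

7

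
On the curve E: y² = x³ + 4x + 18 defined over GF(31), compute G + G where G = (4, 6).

tangent at (4, 6): λ = (3·4² + 4)/(2·6) ≡ 21/12. 12⁻¹ ≡ 13 (mod 31) since 12·13 = 156 ≡ 1, so λ ≡ 21·13 ≡ 25.
  x = λ² - 4 - 4 = 625 - 8 ≡ 28; y = λ·(4 - 28) - 6 ≡ 14. → (28, 14)

(28, 14)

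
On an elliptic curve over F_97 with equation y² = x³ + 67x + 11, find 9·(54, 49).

(22, 28)

Write Q = (54, 49).
Double-and-add on 9 = (1001)₂. Start with Q = (54, 49) for the leading 1-bit.
double: tangent at (54, 49): λ = (3·54² + 67)/(2·49) ≡ 85/1. 1⁻¹ ≡ 1 (mod 97), so λ ≡ 85·1 ≡ 85.
  x = λ² - 54 - 54 = 7225 - 108 ≡ 36; y = λ·(54 - 36) - 49 ≡ 26. → (36, 26)
double: tangent at (36, 26): λ = (3·36² + 67)/(2·26) ≡ 75/52. 52⁻¹ ≡ 28 (mod 97), so λ ≡ 75·28 ≡ 63.
  x = λ² - 36 - 36 = 3969 - 72 ≡ 17; y = λ·(36 - 17) - 26 ≡ 7. → (17, 7)
double: tangent at (17, 7): λ = (3·17² + 67)/(2·7) ≡ 61/14. 14⁻¹ ≡ 7 (mod 97), so λ ≡ 61·7 ≡ 39.
  x = λ² - 17 - 17 = 1521 - 34 ≡ 32; y = λ·(17 - 32) - 7 ≡ 87. → (32, 87)
add Q: (32, 87) + (54, 49). λ = (49 - 87)/(54 - 32) ≡ 59/22 mod 97. 22⁻¹ ≡ 75 (mod 97) since 22·75 = 1650 ≡ 1, so λ ≡ 60.
  x = λ² - 32 - 54 = 3600 - 86 ≡ 22; y = λ·(32 - 22) - 87 ≡ 28. → (22, 28)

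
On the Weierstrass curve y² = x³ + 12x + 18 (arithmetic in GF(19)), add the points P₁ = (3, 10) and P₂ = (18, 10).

(3, 10) + (18, 10). λ = (10 - 10)/(18 - 3) ≡ 0/15 mod 19. 15⁻¹ ≡ 14 (mod 19), so λ ≡ 0.
  x = λ² - 3 - 18 = 0 - 21 ≡ 17; y = λ·(3 - 17) - 10 ≡ 9. → (17, 9)

(17, 9)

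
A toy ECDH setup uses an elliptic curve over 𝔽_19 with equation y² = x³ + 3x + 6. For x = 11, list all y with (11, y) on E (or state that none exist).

x³ + 3x + 6 = 1370 ≡ 2 (mod 19).
2 is a non-residue mod 19; no y exists.

none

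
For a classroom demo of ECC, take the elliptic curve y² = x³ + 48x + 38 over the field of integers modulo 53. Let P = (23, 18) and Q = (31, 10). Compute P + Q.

(0, 12)

(23, 18) + (31, 10). λ = (10 - 18)/(31 - 23) ≡ 45/8 mod 53. 8⁻¹ ≡ 20 (mod 53), so λ ≡ 52.
  x = λ² - 23 - 31 = 2704 - 54 ≡ 0; y = λ·(23 - 0) - 18 ≡ 12. → (0, 12)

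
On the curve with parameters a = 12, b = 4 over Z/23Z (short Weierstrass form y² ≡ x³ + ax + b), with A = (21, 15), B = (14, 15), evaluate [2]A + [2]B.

First 2A:
Repeated addition: build up to 2A.
2A: tangent at (21, 15): λ = (3·21² + 12)/(2·15) ≡ 1/7. 7⁻¹ ≡ 10 (mod 23), so λ ≡ 1·10 ≡ 10.
  x = λ² - 21 - 21 = 100 - 42 ≡ 12; y = λ·(21 - 12) - 15 ≡ 6. → (12, 6)
2A = (12, 6).
Next 2B:
Repeated addition: build up to 2B.
2B: tangent at (14, 15): λ = (3·14² + 12)/(2·15) ≡ 2/7. 7⁻¹ ≡ 10 (mod 23), so λ ≡ 2·10 ≡ 20.
  x = λ² - 14 - 14 = 400 - 28 ≡ 4; y = λ·(14 - 4) - 15 ≡ 1. → (4, 1)
2B = (4, 1).
Finally 2A + 2B:
(12, 6) + (4, 1). λ = (1 - 6)/(4 - 12) ≡ 18/15 mod 23. 15⁻¹ ≡ 20 (mod 23), so λ ≡ 15.
  x = λ² - 12 - 4 = 225 - 16 ≡ 2; y = λ·(12 - 2) - 6 ≡ 6. → (2, 6)

(2, 6)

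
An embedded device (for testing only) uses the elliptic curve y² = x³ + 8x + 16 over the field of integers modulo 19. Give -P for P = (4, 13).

(4, 6)

-(4, 13) = (4, -13 mod 19) = (4, 6).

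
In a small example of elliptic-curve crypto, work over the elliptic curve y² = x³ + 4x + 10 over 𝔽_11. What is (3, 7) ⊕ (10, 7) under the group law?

(3, 7) + (10, 7). λ = (7 - 7)/(10 - 3) ≡ 0/7 mod 11. 7⁻¹ ≡ 8 (mod 11), so λ ≡ 0.
  x = λ² - 3 - 10 = 0 - 13 ≡ 9; y = λ·(3 - 9) - 7 ≡ 4. → (9, 4)

(9, 4)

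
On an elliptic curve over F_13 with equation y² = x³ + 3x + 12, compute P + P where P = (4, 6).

(6, 5)

tangent at (4, 6): λ = (3·4² + 3)/(2·6) ≡ 12/12. 12⁻¹ ≡ 12 (mod 13), so λ ≡ 12·12 ≡ 1.
  x = λ² - 4 - 4 = 1 - 8 ≡ 6; y = λ·(4 - 6) - 6 ≡ 5. → (6, 5)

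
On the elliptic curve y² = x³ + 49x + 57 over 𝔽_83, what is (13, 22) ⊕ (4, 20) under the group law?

(13, 22) + (4, 20). λ = (20 - 22)/(4 - 13) ≡ 81/74 mod 83. 74⁻¹ ≡ 46 (mod 83), so λ ≡ 74.
  x = λ² - 13 - 4 = 5476 - 17 ≡ 64; y = λ·(13 - 64) - 22 ≡ 22. → (64, 22)

(64, 22)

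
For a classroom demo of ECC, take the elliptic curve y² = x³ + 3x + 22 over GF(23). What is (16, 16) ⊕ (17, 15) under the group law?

(16, 16) + (17, 15). λ = (15 - 16)/(17 - 16) ≡ 22/1 mod 23. 1⁻¹ ≡ 1 (mod 23), so λ ≡ 22.
  x = λ² - 16 - 17 = 484 - 33 ≡ 14; y = λ·(16 - 14) - 16 ≡ 5. → (14, 5)

(14, 5)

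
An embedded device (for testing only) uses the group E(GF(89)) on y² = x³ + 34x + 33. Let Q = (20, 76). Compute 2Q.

(45, 22)

tangent at (20, 76): λ = (3·20² + 34)/(2·76) ≡ 77/63. 63⁻¹ ≡ 65 (mod 89), so λ ≡ 77·65 ≡ 21.
  x = λ² - 20 - 20 = 441 - 40 ≡ 45; y = λ·(20 - 45) - 76 ≡ 22. → (45, 22)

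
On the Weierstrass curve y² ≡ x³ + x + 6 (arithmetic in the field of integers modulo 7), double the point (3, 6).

tangent at (3, 6): λ = (3·3² + 1)/(2·6) ≡ 0/5. 5⁻¹ ≡ 3 (mod 7), so λ ≡ 0·3 ≡ 0.
  x = λ² - 3 - 3 = 0 - 6 ≡ 1; y = λ·(3 - 1) - 6 ≡ 1. → (1, 1)

(1, 1)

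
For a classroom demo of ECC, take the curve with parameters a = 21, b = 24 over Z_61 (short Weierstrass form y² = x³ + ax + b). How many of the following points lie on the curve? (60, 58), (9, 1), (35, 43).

(60, 58): 58² ≡ 9, rhs ≡ 2 → off.
(9, 1): 1² ≡ 1, rhs ≡ 27 → off.
(35, 43): 43² ≡ 19, rhs ≡ 19 → on.

1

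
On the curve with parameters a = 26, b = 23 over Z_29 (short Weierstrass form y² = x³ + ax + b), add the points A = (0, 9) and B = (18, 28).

(2, 5)

(0, 9) + (18, 28). λ = (28 - 9)/(18 - 0) ≡ 19/18 mod 29. 18⁻¹ ≡ 21 (mod 29) since 18·21 = 378 ≡ 1, so λ ≡ 22.
  x = λ² - 0 - 18 = 484 - 18 ≡ 2; y = λ·(0 - 2) - 9 ≡ 5. → (2, 5)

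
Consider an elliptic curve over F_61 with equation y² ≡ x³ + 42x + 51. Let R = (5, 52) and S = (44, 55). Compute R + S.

(25, 45)

(5, 52) + (44, 55). λ = (55 - 52)/(44 - 5) ≡ 3/39 mod 61. 39⁻¹ ≡ 36 (mod 61), so λ ≡ 47.
  x = λ² - 5 - 44 = 2209 - 49 ≡ 25; y = λ·(5 - 25) - 52 ≡ 45. → (25, 45)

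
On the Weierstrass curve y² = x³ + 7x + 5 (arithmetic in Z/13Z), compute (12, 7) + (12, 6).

The two points share x = 12 and their y-coordinates satisfy 7 + 6 ≡ 0 (mod 13), so they are inverses. Their sum is the point at infinity.

O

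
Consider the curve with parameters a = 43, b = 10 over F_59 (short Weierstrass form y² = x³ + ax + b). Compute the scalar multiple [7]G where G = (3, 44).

Double-and-add on 7 = (111)₂. Start with G = (3, 44) for the leading 1-bit.
double: tangent at (3, 44): λ = (3·3² + 43)/(2·44) ≡ 11/29. 29⁻¹ ≡ 57 (mod 59), so λ ≡ 11·57 ≡ 37.
  x = λ² - 3 - 3 = 1369 - 6 ≡ 6; y = λ·(3 - 6) - 44 ≡ 22. → (6, 22)
add G: (6, 22) + (3, 44). λ = (44 - 22)/(3 - 6) ≡ 22/56 mod 59. 56⁻¹ ≡ 39 (mod 59), so λ ≡ 32.
  x = λ² - 6 - 3 = 1024 - 9 ≡ 12; y = λ·(6 - 12) - 22 ≡ 22. → (12, 22)
double: tangent at (12, 22): λ = (3·12² + 43)/(2·22) ≡ 3/44. 44⁻¹ ≡ 55 (mod 59), so λ ≡ 3·55 ≡ 47.
  x = λ² - 12 - 12 = 2209 - 24 ≡ 2; y = λ·(12 - 2) - 22 ≡ 35. → (2, 35)
add G: (2, 35) + (3, 44). λ = (44 - 35)/(3 - 2) ≡ 9/1 mod 59. 1⁻¹ ≡ 1 (mod 59) since 1·1 = 1 ≡ 1, so λ ≡ 9.
  x = λ² - 2 - 3 = 81 - 5 ≡ 17; y = λ·(2 - 17) - 35 ≡ 7. → (17, 7)

(17, 7)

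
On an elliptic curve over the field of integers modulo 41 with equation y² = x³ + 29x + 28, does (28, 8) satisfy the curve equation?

y² = 8² ≡ 23; x³ + 29x + 28 = 22792 ≡ 37 (mod 41). 23 ≠ 37.

no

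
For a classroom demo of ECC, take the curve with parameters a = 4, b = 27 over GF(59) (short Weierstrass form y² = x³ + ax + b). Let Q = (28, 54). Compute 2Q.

tangent at (28, 54): λ = (3·28² + 4)/(2·54) ≡ 55/49. 49⁻¹ ≡ 53 (mod 59), so λ ≡ 55·53 ≡ 24.
  x = λ² - 28 - 28 = 576 - 56 ≡ 48; y = λ·(28 - 48) - 54 ≡ 56. → (48, 56)

(48, 56)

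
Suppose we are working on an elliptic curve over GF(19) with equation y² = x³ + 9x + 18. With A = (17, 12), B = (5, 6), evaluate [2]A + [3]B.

(7, 14)

First 2A:
Repeated addition: build up to 2A.
2A: tangent at (17, 12): λ = (3·17² + 9)/(2·12) ≡ 2/5. 5⁻¹ ≡ 4 (mod 19), so λ ≡ 2·4 ≡ 8.
  x = λ² - 17 - 17 = 64 - 34 ≡ 11; y = λ·(17 - 11) - 12 ≡ 17. → (11, 17)
2A = (11, 17).
Next 3B:
Repeated addition: build up to 3B.
2B: tangent at (5, 6): λ = (3·5² + 9)/(2·6) ≡ 8/12. 12⁻¹ ≡ 8 (mod 19) since 12·8 = 96 ≡ 1, so λ ≡ 8·8 ≡ 7.
  x = λ² - 5 - 5 = 49 - 10 ≡ 1; y = λ·(5 - 1) - 6 ≡ 3. → (1, 3)
3B: (1, 3) + (5, 6). λ = (6 - 3)/(5 - 1) ≡ 3/4 mod 19. 4⁻¹ ≡ 5 (mod 19), so λ ≡ 15.
  x = λ² - 1 - 5 = 225 - 6 ≡ 10; y = λ·(1 - 10) - 3 ≡ 14. → (10, 14)
3B = (10, 14).
Finally 2A + 3B:
(11, 17) + (10, 14). λ = (14 - 17)/(10 - 11) ≡ 16/18 mod 19. 18⁻¹ ≡ 18 (mod 19), so λ ≡ 3.
  x = λ² - 11 - 10 = 9 - 21 ≡ 7; y = λ·(11 - 7) - 17 ≡ 14. → (7, 14)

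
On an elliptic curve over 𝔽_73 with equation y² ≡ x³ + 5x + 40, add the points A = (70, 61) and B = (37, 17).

(57, 5)

(70, 61) + (37, 17). λ = (17 - 61)/(37 - 70) ≡ 29/40 mod 73. 40⁻¹ ≡ 42 (mod 73), so λ ≡ 50.
  x = λ² - 70 - 37 = 2500 - 107 ≡ 57; y = λ·(70 - 57) - 61 ≡ 5. → (57, 5)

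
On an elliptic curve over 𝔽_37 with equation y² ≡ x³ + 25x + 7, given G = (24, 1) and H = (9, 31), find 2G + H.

First 2G:
Repeated addition: build up to 2G.
2G: tangent at (24, 1): λ = (3·24² + 25)/(2·1) ≡ 14/2. 2⁻¹ ≡ 19 (mod 37), so λ ≡ 14·19 ≡ 7.
  x = λ² - 24 - 24 = 49 - 48 ≡ 1; y = λ·(24 - 1) - 1 ≡ 12. → (1, 12)
2G = (1, 12).
Finally 2G + H:
(1, 12) + (9, 31). λ = (31 - 12)/(9 - 1) ≡ 19/8 mod 37. 8⁻¹ ≡ 14 (mod 37), so λ ≡ 7.
  x = λ² - 1 - 9 = 49 - 10 ≡ 2; y = λ·(1 - 2) - 12 ≡ 18. → (2, 18)

(2, 18)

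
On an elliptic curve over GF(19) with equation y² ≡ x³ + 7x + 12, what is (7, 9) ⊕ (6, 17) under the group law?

(13, 1)

(7, 9) + (6, 17). λ = (17 - 9)/(6 - 7) ≡ 8/18 mod 19. 18⁻¹ ≡ 18 (mod 19) since 18·18 = 324 ≡ 1, so λ ≡ 11.
  x = λ² - 7 - 6 = 121 - 13 ≡ 13; y = λ·(7 - 13) - 9 ≡ 1. → (13, 1)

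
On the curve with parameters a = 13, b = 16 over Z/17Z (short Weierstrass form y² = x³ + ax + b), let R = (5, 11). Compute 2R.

(6, 2)

tangent at (5, 11): λ = (3·5² + 13)/(2·11) ≡ 3/5. 5⁻¹ ≡ 7 (mod 17) since 5·7 = 35 ≡ 1, so λ ≡ 3·7 ≡ 4.
  x = λ² - 5 - 5 = 16 - 10 ≡ 6; y = λ·(5 - 6) - 11 ≡ 2. → (6, 2)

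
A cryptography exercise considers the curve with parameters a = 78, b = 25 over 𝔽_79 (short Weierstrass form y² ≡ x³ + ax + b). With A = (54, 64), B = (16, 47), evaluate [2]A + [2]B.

(17, 55)

First 2A:
Repeated addition: build up to 2A.
2A: tangent at (54, 64): λ = (3·54² + 78)/(2·64) ≡ 57/49. 49⁻¹ ≡ 50 (mod 79), so λ ≡ 57·50 ≡ 6.
  x = λ² - 54 - 54 = 36 - 108 ≡ 7; y = λ·(54 - 7) - 64 ≡ 60. → (7, 60)
2A = (7, 60).
Next 2B:
Repeated addition: build up to 2B.
2B: tangent at (16, 47): λ = (3·16² + 78)/(2·47) ≡ 56/15. 15⁻¹ ≡ 58 (mod 79), so λ ≡ 56·58 ≡ 9.
  x = λ² - 16 - 16 = 81 - 32 ≡ 49; y = λ·(16 - 49) - 47 ≡ 51. → (49, 51)
2B = (49, 51).
Finally 2A + 2B:
(7, 60) + (49, 51). λ = (51 - 60)/(49 - 7) ≡ 70/42 mod 79. 42⁻¹ ≡ 32 (mod 79) since 42·32 = 1344 ≡ 1, so λ ≡ 28.
  x = λ² - 7 - 49 = 784 - 56 ≡ 17; y = λ·(7 - 17) - 60 ≡ 55. → (17, 55)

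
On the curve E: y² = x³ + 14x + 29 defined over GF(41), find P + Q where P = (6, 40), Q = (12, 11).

(6, 40) + (12, 11). λ = (11 - 40)/(12 - 6) ≡ 12/6 mod 41. 6⁻¹ ≡ 7 (mod 41), so λ ≡ 2.
  x = λ² - 6 - 12 = 4 - 18 ≡ 27; y = λ·(6 - 27) - 40 ≡ 0. → (27, 0)

(27, 0)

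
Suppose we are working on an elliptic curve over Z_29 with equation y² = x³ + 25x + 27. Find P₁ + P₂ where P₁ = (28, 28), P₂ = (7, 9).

(28, 28) + (7, 9). λ = (9 - 28)/(7 - 28) ≡ 10/8 mod 29. 8⁻¹ ≡ 11 (mod 29) since 8·11 = 88 ≡ 1, so λ ≡ 23.
  x = λ² - 28 - 7 = 529 - 35 ≡ 1; y = λ·(28 - 1) - 28 ≡ 13. → (1, 13)

(1, 13)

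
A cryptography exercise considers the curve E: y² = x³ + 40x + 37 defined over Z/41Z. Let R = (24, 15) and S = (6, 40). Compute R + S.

(24, 15) + (6, 40). λ = (40 - 15)/(6 - 24) ≡ 25/23 mod 41. 23⁻¹ ≡ 25 (mod 41), so λ ≡ 10.
  x = λ² - 24 - 6 = 100 - 30 ≡ 29; y = λ·(24 - 29) - 15 ≡ 17. → (29, 17)

(29, 17)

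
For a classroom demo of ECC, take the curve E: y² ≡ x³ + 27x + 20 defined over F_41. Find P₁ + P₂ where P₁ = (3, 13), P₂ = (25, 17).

(11, 34)

(3, 13) + (25, 17). λ = (17 - 13)/(25 - 3) ≡ 4/22 mod 41. 22⁻¹ ≡ 28 (mod 41) since 22·28 = 616 ≡ 1, so λ ≡ 30.
  x = λ² - 3 - 25 = 900 - 28 ≡ 11; y = λ·(3 - 11) - 13 ≡ 34. → (11, 34)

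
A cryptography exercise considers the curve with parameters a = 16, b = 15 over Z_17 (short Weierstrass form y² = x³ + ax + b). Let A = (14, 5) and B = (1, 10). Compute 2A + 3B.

(15, 3)

First 2A:
Repeated addition: build up to 2A.
2A: tangent at (14, 5): λ = (3·14² + 16)/(2·5) ≡ 9/10. 10⁻¹ ≡ 12 (mod 17), so λ ≡ 9·12 ≡ 6.
  x = λ² - 14 - 14 = 36 - 28 ≡ 8; y = λ·(14 - 8) - 5 ≡ 14. → (8, 14)
2A = (8, 14).
Next 3B:
Repeated addition: build up to 3B.
2B: tangent at (1, 10): λ = (3·1² + 16)/(2·10) ≡ 2/3. 3⁻¹ ≡ 6 (mod 17) since 3·6 = 18 ≡ 1, so λ ≡ 2·6 ≡ 12.
  x = λ² - 1 - 1 = 144 - 2 ≡ 6; y = λ·(1 - 6) - 10 ≡ 15. → (6, 15)
3B: (6, 15) + (1, 10). λ = (10 - 15)/(1 - 6) ≡ 12/12 mod 17. 12⁻¹ ≡ 10 (mod 17), so λ ≡ 1.
  x = λ² - 6 - 1 = 1 - 7 ≡ 11; y = λ·(6 - 11) - 15 ≡ 14. → (11, 14)
3B = (11, 14).
Finally 2A + 3B:
(8, 14) + (11, 14). λ = (14 - 14)/(11 - 8) ≡ 0/3 mod 17. 3⁻¹ ≡ 6 (mod 17), so λ ≡ 0.
  x = λ² - 8 - 11 = 0 - 19 ≡ 15; y = λ·(8 - 15) - 14 ≡ 3. → (15, 3)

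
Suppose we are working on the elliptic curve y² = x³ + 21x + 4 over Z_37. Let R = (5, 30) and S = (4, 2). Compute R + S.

(5, 30) + (4, 2). λ = (2 - 30)/(4 - 5) ≡ 9/36 mod 37. 36⁻¹ ≡ 36 (mod 37), so λ ≡ 28.
  x = λ² - 5 - 4 = 784 - 9 ≡ 35; y = λ·(5 - 35) - 30 ≡ 18. → (35, 18)

(35, 18)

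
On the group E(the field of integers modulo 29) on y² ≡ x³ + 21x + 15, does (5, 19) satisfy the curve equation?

yes

y² = 19² ≡ 13; x³ + 21x + 15 = 245 ≡ 13 (mod 29). 13 = 13.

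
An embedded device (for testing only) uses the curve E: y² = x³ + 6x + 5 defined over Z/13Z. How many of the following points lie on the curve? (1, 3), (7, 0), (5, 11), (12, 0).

2

(1, 3): 3² ≡ 9, rhs ≡ 12 → off.
(7, 0): 0² ≡ 0, rhs ≡ 0 → on.
(5, 11): 11² ≡ 4, rhs ≡ 4 → on.
(12, 0): 0² ≡ 0, rhs ≡ 11 → off.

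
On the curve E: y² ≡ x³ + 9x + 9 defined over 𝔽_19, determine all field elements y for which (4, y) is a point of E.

none

x³ + 9x + 9 = 109 ≡ 14 (mod 19).
14 is a non-residue mod 19; no y exists.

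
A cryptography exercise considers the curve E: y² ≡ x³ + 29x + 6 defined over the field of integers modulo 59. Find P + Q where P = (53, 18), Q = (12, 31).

(53, 18) + (12, 31). λ = (31 - 18)/(12 - 53) ≡ 13/18 mod 59. 18⁻¹ ≡ 23 (mod 59) since 18·23 = 414 ≡ 1, so λ ≡ 4.
  x = λ² - 53 - 12 = 16 - 65 ≡ 10; y = λ·(53 - 10) - 18 ≡ 36. → (10, 36)

(10, 36)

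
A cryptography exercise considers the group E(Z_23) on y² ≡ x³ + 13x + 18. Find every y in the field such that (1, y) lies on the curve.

3, 20

x³ + 13x + 18 = 32 ≡ 9 (mod 23).
Square roots of 9 mod 23: 3 and 20 (since 3² = 9 ≡ 9).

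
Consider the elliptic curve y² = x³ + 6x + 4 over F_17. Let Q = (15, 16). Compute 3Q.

(0, 15)

Repeated addition: build up to 3Q.
2Q: tangent at (15, 16): λ = (3·15² + 6)/(2·16) ≡ 1/15. 15⁻¹ ≡ 8 (mod 17), so λ ≡ 1·8 ≡ 8.
  x = λ² - 15 - 15 = 64 - 30 ≡ 0; y = λ·(15 - 0) - 16 ≡ 2. → (0, 2)
3Q: (0, 2) + (15, 16). λ = (16 - 2)/(15 - 0) ≡ 14/15 mod 17. 15⁻¹ ≡ 8 (mod 17), so λ ≡ 10.
  x = λ² - 0 - 15 = 100 - 15 ≡ 0; y = λ·(0 - 0) - 2 ≡ 15. → (0, 15)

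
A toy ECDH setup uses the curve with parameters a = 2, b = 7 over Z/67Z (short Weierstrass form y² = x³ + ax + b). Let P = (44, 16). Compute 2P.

(65, 53)

tangent at (44, 16): λ = (3·44² + 2)/(2·16) ≡ 48/32. 32⁻¹ ≡ 44 (mod 67) since 32·44 = 1408 ≡ 1, so λ ≡ 48·44 ≡ 35.
  x = λ² - 44 - 44 = 1225 - 88 ≡ 65; y = λ·(44 - 65) - 16 ≡ 53. → (65, 53)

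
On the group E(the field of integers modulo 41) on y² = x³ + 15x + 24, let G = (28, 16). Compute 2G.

(28, 25)

tangent at (28, 16): λ = (3·28² + 15)/(2·16) ≡ 30/32. 32⁻¹ ≡ 9 (mod 41) since 32·9 = 288 ≡ 1, so λ ≡ 30·9 ≡ 24.
  x = λ² - 28 - 28 = 576 - 56 ≡ 28; y = λ·(28 - 28) - 16 ≡ 25. → (28, 25)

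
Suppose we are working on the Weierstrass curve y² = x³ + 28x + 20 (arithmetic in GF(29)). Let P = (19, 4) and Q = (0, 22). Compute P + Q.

(19, 4) + (0, 22). λ = (22 - 4)/(0 - 19) ≡ 18/10 mod 29. 10⁻¹ ≡ 3 (mod 29), so λ ≡ 25.
  x = λ² - 19 - 0 = 625 - 19 ≡ 26; y = λ·(19 - 26) - 4 ≡ 24. → (26, 24)

(26, 24)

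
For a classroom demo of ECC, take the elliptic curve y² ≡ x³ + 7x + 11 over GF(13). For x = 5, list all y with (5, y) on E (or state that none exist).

none

x³ + 7x + 11 = 171 ≡ 2 (mod 13).
2 is a non-residue mod 13; no y exists.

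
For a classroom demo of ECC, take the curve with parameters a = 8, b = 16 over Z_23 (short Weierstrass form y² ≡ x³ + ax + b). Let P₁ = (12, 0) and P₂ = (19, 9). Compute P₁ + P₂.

(12, 0) + (19, 9). λ = (9 - 0)/(19 - 12) ≡ 9/7 mod 23. 7⁻¹ ≡ 10 (mod 23) since 7·10 = 70 ≡ 1, so λ ≡ 21.
  x = λ² - 12 - 19 = 441 - 31 ≡ 19; y = λ·(12 - 19) - 0 ≡ 14. → (19, 14)

(19, 14)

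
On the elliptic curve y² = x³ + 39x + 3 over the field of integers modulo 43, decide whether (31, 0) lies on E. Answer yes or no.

y² = 0² ≡ 0; x³ + 39x + 3 = 31003 ≡ 0 (mod 43). 0 = 0.

yes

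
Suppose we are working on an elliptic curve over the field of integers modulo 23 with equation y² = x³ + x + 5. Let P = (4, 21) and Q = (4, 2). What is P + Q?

The two points share x = 4 and their y-coordinates satisfy 21 + 2 ≡ 0 (mod 23), so they are inverses. Their sum is O.

O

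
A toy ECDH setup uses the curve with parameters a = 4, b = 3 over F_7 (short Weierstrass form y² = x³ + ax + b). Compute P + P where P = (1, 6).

tangent at (1, 6): λ = (3·1² + 4)/(2·6) ≡ 0/5. 5⁻¹ ≡ 3 (mod 7), so λ ≡ 0·3 ≡ 0.
  x = λ² - 1 - 1 = 0 - 2 ≡ 5; y = λ·(1 - 5) - 6 ≡ 1. → (5, 1)

(5, 1)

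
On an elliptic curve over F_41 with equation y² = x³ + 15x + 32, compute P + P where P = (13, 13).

tangent at (13, 13): λ = (3·13² + 15)/(2·13) ≡ 30/26. 26⁻¹ ≡ 30 (mod 41), so λ ≡ 30·30 ≡ 39.
  x = λ² - 13 - 13 = 1521 - 26 ≡ 19; y = λ·(13 - 19) - 13 ≡ 40. → (19, 40)

(19, 40)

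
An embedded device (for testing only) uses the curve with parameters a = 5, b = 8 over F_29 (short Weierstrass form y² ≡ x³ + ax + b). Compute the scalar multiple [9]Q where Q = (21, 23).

Repeated addition: build up to 9Q.
2Q: tangent at (21, 23): λ = (3·21² + 5)/(2·23) ≡ 23/17. 17⁻¹ ≡ 12 (mod 29), so λ ≡ 23·12 ≡ 15.
  x = λ² - 21 - 21 = 225 - 42 ≡ 9; y = λ·(21 - 9) - 23 ≡ 12. → (9, 12)
3Q: (9, 12) + (21, 23). λ = (23 - 12)/(21 - 9) ≡ 11/12 mod 29. 12⁻¹ ≡ 17 (mod 29), so λ ≡ 13.
  x = λ² - 9 - 21 = 169 - 30 ≡ 23; y = λ·(9 - 23) - 12 ≡ 9. → (23, 9)
4Q: (23, 9) + (21, 23). λ = (23 - 9)/(21 - 23) ≡ 14/27 mod 29. 27⁻¹ ≡ 14 (mod 29), so λ ≡ 22.
  x = λ² - 23 - 21 = 484 - 44 ≡ 5; y = λ·(23 - 5) - 9 ≡ 10. → (5, 10)
5Q: (5, 10) + (21, 23). λ = (23 - 10)/(21 - 5) ≡ 13/16 mod 29. 16⁻¹ ≡ 20 (mod 29), so λ ≡ 28.
  x = λ² - 5 - 21 = 784 - 26 ≡ 4; y = λ·(5 - 4) - 10 ≡ 18. → (4, 18)
6Q: (4, 18) + (21, 23). λ = (23 - 18)/(21 - 4) ≡ 5/17 mod 29. 17⁻¹ ≡ 12 (mod 29), so λ ≡ 2.
  x = λ² - 4 - 21 = 4 - 25 ≡ 8; y = λ·(4 - 8) - 18 ≡ 3. → (8, 3)
7Q: (8, 3) + (21, 23). λ = (23 - 3)/(21 - 8) ≡ 20/13 mod 29. 13⁻¹ ≡ 9 (mod 29), so λ ≡ 6.
  x = λ² - 8 - 21 = 36 - 29 ≡ 7; y = λ·(8 - 7) - 3 ≡ 3. → (7, 3)
8Q: (7, 3) + (21, 23). λ = (23 - 3)/(21 - 7) ≡ 20/14 mod 29. 14⁻¹ ≡ 27 (mod 29), so λ ≡ 18.
  x = λ² - 7 - 21 = 324 - 28 ≡ 6; y = λ·(7 - 6) - 3 ≡ 15. → (6, 15)
9Q: (6, 15) + (21, 23). λ = (23 - 15)/(21 - 6) ≡ 8/15 mod 29. 15⁻¹ ≡ 2 (mod 29), so λ ≡ 16.
  x = λ² - 6 - 21 = 256 - 27 ≡ 26; y = λ·(6 - 26) - 15 ≡ 13. → (26, 13)

(26, 13)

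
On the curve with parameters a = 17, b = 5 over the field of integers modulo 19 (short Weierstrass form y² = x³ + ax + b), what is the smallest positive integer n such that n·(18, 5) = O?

2P: tangent at (18, 5): λ = (3·18² + 17)/(2·5) ≡ 1/10. 10⁻¹ ≡ 2 (mod 19), so λ ≡ 1·2 ≡ 2.
  x = λ² - 18 - 18 = 4 - 36 ≡ 6; y = λ·(18 - 6) - 5 ≡ 0. → (6, 0)
3P: (6, 0) + (18, 5). λ = (5 - 0)/(18 - 6) ≡ 5/12 mod 19. 12⁻¹ ≡ 8 (mod 19) since 12·8 = 96 ≡ 1, so λ ≡ 2.
  x = λ² - 6 - 18 = 4 - 24 ≡ 18; y = λ·(6 - 18) - 0 ≡ 14. → (18, 14)
4P: (18, 14) + (18, 5): same x and y₁ ≡ -y₂, so the sum is O.
4P = O, so the order is 4.

4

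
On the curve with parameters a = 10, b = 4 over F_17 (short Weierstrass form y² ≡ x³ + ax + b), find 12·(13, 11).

O

Write G = (13, 11).
Repeated addition: build up to 12G.
2G: tangent at (13, 11): λ = (3·13² + 10)/(2·11) ≡ 7/5. 5⁻¹ ≡ 7 (mod 17), so λ ≡ 7·7 ≡ 15.
  x = λ² - 13 - 13 = 225 - 26 ≡ 12; y = λ·(13 - 12) - 11 ≡ 4. → (12, 4)
3G: (12, 4) + (13, 11). λ = (11 - 4)/(13 - 12) ≡ 7/1 mod 17. 1⁻¹ ≡ 1 (mod 17), so λ ≡ 7.
  x = λ² - 12 - 13 = 49 - 25 ≡ 7; y = λ·(12 - 7) - 4 ≡ 14. → (7, 14)
4G: (7, 14) + (13, 11). λ = (11 - 14)/(13 - 7) ≡ 14/6 mod 17. 6⁻¹ ≡ 3 (mod 17) since 6·3 = 18 ≡ 1, so λ ≡ 8.
  x = λ² - 7 - 13 = 64 - 20 ≡ 10; y = λ·(7 - 10) - 14 ≡ 13. → (10, 13)
5G: (10, 13) + (13, 11). λ = (11 - 13)/(13 - 10) ≡ 15/3 mod 17. 3⁻¹ ≡ 6 (mod 17) since 3·6 = 18 ≡ 1, so λ ≡ 5.
  x = λ² - 10 - 13 = 25 - 23 ≡ 2; y = λ·(10 - 2) - 13 ≡ 10. → (2, 10)
6G: (2, 10) + (13, 11). λ = (11 - 10)/(13 - 2) ≡ 1/11 mod 17. 11⁻¹ ≡ 14 (mod 17), so λ ≡ 14.
  x = λ² - 2 - 13 = 196 - 15 ≡ 11; y = λ·(2 - 11) - 10 ≡ 0. → (11, 0)
7G: (11, 0) + (13, 11). λ = (11 - 0)/(13 - 11) ≡ 11/2 mod 17. 2⁻¹ ≡ 9 (mod 17), so λ ≡ 14.
  x = λ² - 11 - 13 = 196 - 24 ≡ 2; y = λ·(11 - 2) - 0 ≡ 7. → (2, 7)
8G: (2, 7) + (13, 11). λ = (11 - 7)/(13 - 2) ≡ 4/11 mod 17. 11⁻¹ ≡ 14 (mod 17), so λ ≡ 5.
  x = λ² - 2 - 13 = 25 - 15 ≡ 10; y = λ·(2 - 10) - 7 ≡ 4. → (10, 4)
9G: (10, 4) + (13, 11). λ = (11 - 4)/(13 - 10) ≡ 7/3 mod 17. 3⁻¹ ≡ 6 (mod 17), so λ ≡ 8.
  x = λ² - 10 - 13 = 64 - 23 ≡ 7; y = λ·(10 - 7) - 4 ≡ 3. → (7, 3)
10G: (7, 3) + (13, 11). λ = (11 - 3)/(13 - 7) ≡ 8/6 mod 17. 6⁻¹ ≡ 3 (mod 17), so λ ≡ 7.
  x = λ² - 7 - 13 = 49 - 20 ≡ 12; y = λ·(7 - 12) - 3 ≡ 13. → (12, 13)
11G: (12, 13) + (13, 11). λ = (11 - 13)/(13 - 12) ≡ 15/1 mod 17. 1⁻¹ ≡ 1 (mod 17), so λ ≡ 15.
  x = λ² - 12 - 13 = 225 - 25 ≡ 13; y = λ·(12 - 13) - 13 ≡ 6. → (13, 6)
12G: (13, 6) + (13, 11): same x and y₁ ≡ -y₂, so the sum is 𝒪.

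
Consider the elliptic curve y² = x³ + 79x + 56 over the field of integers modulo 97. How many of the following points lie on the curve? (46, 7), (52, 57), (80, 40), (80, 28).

(46, 7): 7² ≡ 49, rhs ≡ 49 → on.
(52, 57): 57² ≡ 48, rhs ≡ 48 → on.
(80, 40): 40² ≡ 48, rhs ≡ 8 → off.
(80, 28): 28² ≡ 8, rhs ≡ 8 → on.

3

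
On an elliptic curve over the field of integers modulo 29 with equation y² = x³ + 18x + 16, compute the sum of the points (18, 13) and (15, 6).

(24, 2)

(18, 13) + (15, 6). λ = (6 - 13)/(15 - 18) ≡ 22/26 mod 29. 26⁻¹ ≡ 19 (mod 29), so λ ≡ 12.
  x = λ² - 18 - 15 = 144 - 33 ≡ 24; y = λ·(18 - 24) - 13 ≡ 2. → (24, 2)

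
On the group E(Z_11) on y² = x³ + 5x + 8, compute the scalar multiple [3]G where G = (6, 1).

(4, 9)

Repeated addition: build up to 3G.
2G: tangent at (6, 1): λ = (3·6² + 5)/(2·1) ≡ 3/2. 2⁻¹ ≡ 6 (mod 11) since 2·6 = 12 ≡ 1, so λ ≡ 3·6 ≡ 7.
  x = λ² - 6 - 6 = 49 - 12 ≡ 4; y = λ·(6 - 4) - 1 ≡ 2. → (4, 2)
3G: (4, 2) + (6, 1). λ = (1 - 2)/(6 - 4) ≡ 10/2 mod 11. 2⁻¹ ≡ 6 (mod 11) since 2·6 = 12 ≡ 1, so λ ≡ 5.
  x = λ² - 4 - 6 = 25 - 10 ≡ 4; y = λ·(4 - 4) - 2 ≡ 9. → (4, 9)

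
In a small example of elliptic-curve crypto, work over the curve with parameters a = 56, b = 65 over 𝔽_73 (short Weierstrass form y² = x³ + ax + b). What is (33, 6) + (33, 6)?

(15, 51)

tangent at (33, 6): λ = (3·33² + 56)/(2·6) ≡ 38/12. 12⁻¹ ≡ 67 (mod 73), so λ ≡ 38·67 ≡ 64.
  x = λ² - 33 - 33 = 4096 - 66 ≡ 15; y = λ·(33 - 15) - 6 ≡ 51. → (15, 51)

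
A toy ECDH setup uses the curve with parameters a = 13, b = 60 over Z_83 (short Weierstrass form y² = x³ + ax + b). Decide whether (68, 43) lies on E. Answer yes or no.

y² = 43² ≡ 23; x³ + 13x + 60 = 315376 ≡ 59 (mod 83). 23 ≠ 59.

no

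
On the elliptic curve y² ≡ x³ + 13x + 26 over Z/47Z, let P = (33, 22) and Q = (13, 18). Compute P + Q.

(33, 25)

(33, 22) + (13, 18). λ = (18 - 22)/(13 - 33) ≡ 43/27 mod 47. 27⁻¹ ≡ 7 (mod 47) since 27·7 = 189 ≡ 1, so λ ≡ 19.
  x = λ² - 33 - 13 = 361 - 46 ≡ 33; y = λ·(33 - 33) - 22 ≡ 25. → (33, 25)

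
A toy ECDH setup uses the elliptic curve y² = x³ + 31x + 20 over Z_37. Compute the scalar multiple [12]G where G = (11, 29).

(13, 17)

Repeated addition: build up to 12G.
2G: tangent at (11, 29): λ = (3·11² + 31)/(2·29) ≡ 24/21. 21⁻¹ ≡ 30 (mod 37), so λ ≡ 24·30 ≡ 17.
  x = λ² - 11 - 11 = 289 - 22 ≡ 8; y = λ·(11 - 8) - 29 ≡ 22. → (8, 22)
3G: (8, 22) + (11, 29). λ = (29 - 22)/(11 - 8) ≡ 7/3 mod 37. 3⁻¹ ≡ 25 (mod 37), so λ ≡ 27.
  x = λ² - 8 - 11 = 729 - 19 ≡ 7; y = λ·(8 - 7) - 22 ≡ 5. → (7, 5)
4G: (7, 5) + (11, 29). λ = (29 - 5)/(11 - 7) ≡ 24/4 mod 37. 4⁻¹ ≡ 28 (mod 37), so λ ≡ 6.
  x = λ² - 7 - 11 = 36 - 18 ≡ 18; y = λ·(7 - 18) - 5 ≡ 3. → (18, 3)
5G: (18, 3) + (11, 29). λ = (29 - 3)/(11 - 18) ≡ 26/30 mod 37. 30⁻¹ ≡ 21 (mod 37), so λ ≡ 28.
  x = λ² - 18 - 11 = 784 - 29 ≡ 15; y = λ·(18 - 15) - 3 ≡ 7. → (15, 7)
6G: (15, 7) + (11, 29). λ = (29 - 7)/(11 - 15) ≡ 22/33 mod 37. 33⁻¹ ≡ 9 (mod 37) since 33·9 = 297 ≡ 1, so λ ≡ 13.
  x = λ² - 15 - 11 = 169 - 26 ≡ 32; y = λ·(15 - 32) - 7 ≡ 31. → (32, 31)
7G: (32, 31) + (11, 29). λ = (29 - 31)/(11 - 32) ≡ 35/16 mod 37. 16⁻¹ ≡ 7 (mod 37), so λ ≡ 23.
  x = λ² - 32 - 11 = 529 - 43 ≡ 5; y = λ·(32 - 5) - 31 ≡ 35. → (5, 35)
8G: (5, 35) + (11, 29). λ = (29 - 35)/(11 - 5) ≡ 31/6 mod 37. 6⁻¹ ≡ 31 (mod 37), so λ ≡ 36.
  x = λ² - 5 - 11 = 1296 - 16 ≡ 22; y = λ·(5 - 22) - 35 ≡ 19. → (22, 19)
9G: (22, 19) + (11, 29). λ = (29 - 19)/(11 - 22) ≡ 10/26 mod 37. 26⁻¹ ≡ 10 (mod 37), so λ ≡ 26.
  x = λ² - 22 - 11 = 676 - 33 ≡ 14; y = λ·(22 - 14) - 19 ≡ 4. → (14, 4)
10G: (14, 4) + (11, 29). λ = (29 - 4)/(11 - 14) ≡ 25/34 mod 37. 34⁻¹ ≡ 12 (mod 37) since 34·12 = 408 ≡ 1, so λ ≡ 4.
  x = λ² - 14 - 11 = 16 - 25 ≡ 28; y = λ·(14 - 28) - 4 ≡ 14. → (28, 14)
11G: (28, 14) + (11, 29). λ = (29 - 14)/(11 - 28) ≡ 15/20 mod 37. 20⁻¹ ≡ 13 (mod 37), so λ ≡ 10.
  x = λ² - 28 - 11 = 100 - 39 ≡ 24; y = λ·(28 - 24) - 14 ≡ 26. → (24, 26)
12G: (24, 26) + (11, 29). λ = (29 - 26)/(11 - 24) ≡ 3/24 mod 37. 24⁻¹ ≡ 17 (mod 37), so λ ≡ 14.
  x = λ² - 24 - 11 = 196 - 35 ≡ 13; y = λ·(24 - 13) - 26 ≡ 17. → (13, 17)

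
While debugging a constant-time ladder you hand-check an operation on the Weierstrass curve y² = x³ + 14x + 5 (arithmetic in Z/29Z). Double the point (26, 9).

(0, 18)

tangent at (26, 9): λ = (3·26² + 14)/(2·9) ≡ 12/18. 18⁻¹ ≡ 21 (mod 29), so λ ≡ 12·21 ≡ 20.
  x = λ² - 26 - 26 = 400 - 52 ≡ 0; y = λ·(26 - 0) - 9 ≡ 18. → (0, 18)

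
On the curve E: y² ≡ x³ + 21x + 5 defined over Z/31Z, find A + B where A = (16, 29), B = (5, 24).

(16, 29) + (5, 24). λ = (24 - 29)/(5 - 16) ≡ 26/20 mod 31. 20⁻¹ ≡ 14 (mod 31), so λ ≡ 23.
  x = λ² - 16 - 5 = 529 - 21 ≡ 12; y = λ·(16 - 12) - 29 ≡ 1. → (12, 1)

(12, 1)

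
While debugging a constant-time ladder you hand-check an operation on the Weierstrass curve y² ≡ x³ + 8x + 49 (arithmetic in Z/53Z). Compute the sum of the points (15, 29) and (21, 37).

(7, 17)

(15, 29) + (21, 37). λ = (37 - 29)/(21 - 15) ≡ 8/6 mod 53. 6⁻¹ ≡ 9 (mod 53), so λ ≡ 19.
  x = λ² - 15 - 21 = 361 - 36 ≡ 7; y = λ·(15 - 7) - 29 ≡ 17. → (7, 17)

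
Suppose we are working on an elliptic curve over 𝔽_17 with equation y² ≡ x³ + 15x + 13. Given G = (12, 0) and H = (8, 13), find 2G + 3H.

First 2G:
Repeated addition: build up to 2G.
2G: (12, 0) + (12, 0): same x and y₁ ≡ -y₂, so the sum is the point at infinity.
2G = the point at infinity.
Next 3H:
Repeated addition: build up to 3H.
2H: tangent at (8, 13): λ = (3·8² + 15)/(2·13) ≡ 3/9. 9⁻¹ ≡ 2 (mod 17), so λ ≡ 3·2 ≡ 6.
  x = λ² - 8 - 8 = 36 - 16 ≡ 3; y = λ·(8 - 3) - 13 ≡ 0. → (3, 0)
3H: (3, 0) + (8, 13). λ = (13 - 0)/(8 - 3) ≡ 13/5 mod 17. 5⁻¹ ≡ 7 (mod 17), so λ ≡ 6.
  x = λ² - 3 - 8 = 36 - 11 ≡ 8; y = λ·(3 - 8) - 0 ≡ 4. → (8, 4)
3H = (8, 4).
Finally 2G + 3H:
the point at infinity + (8, 4) = (8, 4) (identity).

(8, 4)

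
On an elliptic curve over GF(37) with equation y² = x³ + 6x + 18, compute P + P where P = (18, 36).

(28, 7)

tangent at (18, 36): λ = (3·18² + 6)/(2·36) ≡ 16/35. 35⁻¹ ≡ 18 (mod 37), so λ ≡ 16·18 ≡ 29.
  x = λ² - 18 - 18 = 841 - 36 ≡ 28; y = λ·(18 - 28) - 36 ≡ 7. → (28, 7)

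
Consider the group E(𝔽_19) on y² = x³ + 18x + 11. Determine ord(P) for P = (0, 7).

2P: tangent at (0, 7): λ = (3·0² + 18)/(2·7) ≡ 18/14. 14⁻¹ ≡ 15 (mod 19) since 14·15 = 210 ≡ 1, so λ ≡ 18·15 ≡ 4.
  x = λ² - 0 - 0 = 16 - 0 ≡ 16; y = λ·(0 - 16) - 7 ≡ 5. → (16, 5)
3P: (16, 5) + (0, 7). λ = (7 - 5)/(0 - 16) ≡ 2/3 mod 19. 3⁻¹ ≡ 13 (mod 19), so λ ≡ 7.
  x = λ² - 16 - 0 = 49 - 16 ≡ 14; y = λ·(16 - 14) - 5 ≡ 9. → (14, 9)
4P: (14, 9) + (0, 7). λ = (7 - 9)/(0 - 14) ≡ 17/5 mod 19. 5⁻¹ ≡ 4 (mod 19), so λ ≡ 11.
  x = λ² - 14 - 0 = 121 - 14 ≡ 12; y = λ·(14 - 12) - 9 ≡ 13. → (12, 13)
5P: (12, 13) + (0, 7). λ = (7 - 13)/(0 - 12) ≡ 13/7 mod 19. 7⁻¹ ≡ 11 (mod 19) since 7·11 = 77 ≡ 1, so λ ≡ 10.
  x = λ² - 12 - 0 = 100 - 12 ≡ 12; y = λ·(12 - 12) - 13 ≡ 6. → (12, 6)
6P: (12, 6) + (0, 7). λ = (7 - 6)/(0 - 12) ≡ 1/7 mod 19. 7⁻¹ ≡ 11 (mod 19), so λ ≡ 11.
  x = λ² - 12 - 0 = 121 - 12 ≡ 14; y = λ·(12 - 14) - 6 ≡ 10. → (14, 10)
7P: (14, 10) + (0, 7). λ = (7 - 10)/(0 - 14) ≡ 16/5 mod 19. 5⁻¹ ≡ 4 (mod 19), so λ ≡ 7.
  x = λ² - 14 - 0 = 49 - 14 ≡ 16; y = λ·(14 - 16) - 10 ≡ 14. → (16, 14)
8P: (16, 14) + (0, 7). λ = (7 - 14)/(0 - 16) ≡ 12/3 mod 19. 3⁻¹ ≡ 13 (mod 19), so λ ≡ 4.
  x = λ² - 16 - 0 = 16 - 16 ≡ 0; y = λ·(16 - 0) - 14 ≡ 12. → (0, 12)
9P: (0, 12) + (0, 7): same x and y₁ ≡ -y₂, so the sum is ∞.
9P = ∞, so the order is 9.

9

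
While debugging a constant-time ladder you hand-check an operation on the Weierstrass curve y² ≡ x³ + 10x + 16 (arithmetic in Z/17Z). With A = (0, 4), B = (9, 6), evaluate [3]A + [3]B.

(8, 9)

First 3A:
Repeated addition: build up to 3A.
2A: tangent at (0, 4): λ = (3·0² + 10)/(2·4) ≡ 10/8. 8⁻¹ ≡ 15 (mod 17) since 8·15 = 120 ≡ 1, so λ ≡ 10·15 ≡ 14.
  x = λ² - 0 - 0 = 196 - 0 ≡ 9; y = λ·(0 - 9) - 4 ≡ 6. → (9, 6)
3A: (9, 6) + (0, 4). λ = (4 - 6)/(0 - 9) ≡ 15/8 mod 17. 8⁻¹ ≡ 15 (mod 17), so λ ≡ 4.
  x = λ² - 9 - 0 = 16 - 9 ≡ 7; y = λ·(9 - 7) - 6 ≡ 2. → (7, 2)
3A = (7, 2).
Next 3B:
Repeated addition: build up to 3B.
2B: tangent at (9, 6): λ = (3·9² + 10)/(2·6) ≡ 15/12. 12⁻¹ ≡ 10 (mod 17) since 12·10 = 120 ≡ 1, so λ ≡ 15·10 ≡ 14.
  x = λ² - 9 - 9 = 196 - 18 ≡ 8; y = λ·(9 - 8) - 6 ≡ 8. → (8, 8)
3B: (8, 8) + (9, 6). λ = (6 - 8)/(9 - 8) ≡ 15/1 mod 17. 1⁻¹ ≡ 1 (mod 17), so λ ≡ 15.
  x = λ² - 8 - 9 = 225 - 17 ≡ 4; y = λ·(8 - 4) - 8 ≡ 1. → (4, 1)
3B = (4, 1).
Finally 3A + 3B:
(7, 2) + (4, 1). λ = (1 - 2)/(4 - 7) ≡ 16/14 mod 17. 14⁻¹ ≡ 11 (mod 17), so λ ≡ 6.
  x = λ² - 7 - 4 = 36 - 11 ≡ 8; y = λ·(7 - 8) - 2 ≡ 9. → (8, 9)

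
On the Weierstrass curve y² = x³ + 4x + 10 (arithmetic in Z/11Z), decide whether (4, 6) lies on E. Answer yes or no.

no

y² = 6² ≡ 3; x³ + 4x + 10 = 90 ≡ 2 (mod 11). 3 ≠ 2.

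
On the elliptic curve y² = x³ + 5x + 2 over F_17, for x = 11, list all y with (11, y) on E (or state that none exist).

none

x³ + 5x + 2 = 1388 ≡ 11 (mod 17).
11 is a non-residue mod 17; no y exists.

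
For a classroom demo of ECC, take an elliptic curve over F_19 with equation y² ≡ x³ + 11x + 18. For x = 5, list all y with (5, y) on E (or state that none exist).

x³ + 11x + 18 = 198 ≡ 8 (mod 19).
8 is a non-residue mod 19; no y exists.

none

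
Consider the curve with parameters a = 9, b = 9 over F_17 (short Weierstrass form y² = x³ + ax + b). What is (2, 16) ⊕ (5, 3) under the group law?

(8, 10)

(2, 16) + (5, 3). λ = (3 - 16)/(5 - 2) ≡ 4/3 mod 17. 3⁻¹ ≡ 6 (mod 17) since 3·6 = 18 ≡ 1, so λ ≡ 7.
  x = λ² - 2 - 5 = 49 - 7 ≡ 8; y = λ·(2 - 8) - 16 ≡ 10. → (8, 10)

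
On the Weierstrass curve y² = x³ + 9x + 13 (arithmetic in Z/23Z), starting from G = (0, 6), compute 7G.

Double-and-add on 7 = (111)₂. Start with G = (0, 6) for the leading 1-bit.
double: tangent at (0, 6): λ = (3·0² + 9)/(2·6) ≡ 9/12. 12⁻¹ ≡ 2 (mod 23), so λ ≡ 9·2 ≡ 18.
  x = λ² - 0 - 0 = 324 - 0 ≡ 2; y = λ·(0 - 2) - 6 ≡ 4. → (2, 4)
add G: (2, 4) + (0, 6). λ = (6 - 4)/(0 - 2) ≡ 2/21 mod 23. 21⁻¹ ≡ 11 (mod 23), so λ ≡ 22.
  x = λ² - 2 - 0 = 484 - 2 ≡ 22; y = λ·(2 - 22) - 4 ≡ 16. → (22, 16)
double: tangent at (22, 16): λ = (3·22² + 9)/(2·16) ≡ 12/9. 9⁻¹ ≡ 18 (mod 23), so λ ≡ 12·18 ≡ 9.
  x = λ² - 22 - 22 = 81 - 44 ≡ 14; y = λ·(22 - 14) - 16 ≡ 10. → (14, 10)
add G: (14, 10) + (0, 6). λ = (6 - 10)/(0 - 14) ≡ 19/9 mod 23. 9⁻¹ ≡ 18 (mod 23) since 9·18 = 162 ≡ 1, so λ ≡ 20.
  x = λ² - 14 - 0 = 400 - 14 ≡ 18; y = λ·(14 - 18) - 10 ≡ 2. → (18, 2)

(18, 2)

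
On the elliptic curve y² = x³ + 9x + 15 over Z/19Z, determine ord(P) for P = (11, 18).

2P: tangent at (11, 18): λ = (3·11² + 9)/(2·18) ≡ 11/17. 17⁻¹ ≡ 9 (mod 19) since 17·9 = 153 ≡ 1, so λ ≡ 11·9 ≡ 4.
  x = λ² - 11 - 11 = 16 - 22 ≡ 13; y = λ·(11 - 13) - 18 ≡ 12. → (13, 12)
3P: (13, 12) + (11, 18). λ = (18 - 12)/(11 - 13) ≡ 6/17 mod 19. 17⁻¹ ≡ 9 (mod 19) since 17·9 = 153 ≡ 1, so λ ≡ 16.
  x = λ² - 13 - 11 = 256 - 24 ≡ 4; y = λ·(13 - 4) - 12 ≡ 18. → (4, 18)
4P: (4, 18) + (11, 18). λ = (18 - 18)/(11 - 4) ≡ 0/7 mod 19. 7⁻¹ ≡ 11 (mod 19), so λ ≡ 0.
  x = λ² - 4 - 11 = 0 - 15 ≡ 4; y = λ·(4 - 4) - 18 ≡ 1. → (4, 1)
5P: (4, 1) + (11, 18). λ = (18 - 1)/(11 - 4) ≡ 17/7 mod 19. 7⁻¹ ≡ 11 (mod 19) since 7·11 = 77 ≡ 1, so λ ≡ 16.
  x = λ² - 4 - 11 = 256 - 15 ≡ 13; y = λ·(4 - 13) - 1 ≡ 7. → (13, 7)
6P: (13, 7) + (11, 18). λ = (18 - 7)/(11 - 13) ≡ 11/17 mod 19. 17⁻¹ ≡ 9 (mod 19), so λ ≡ 4.
  x = λ² - 13 - 11 = 16 - 24 ≡ 11; y = λ·(13 - 11) - 7 ≡ 1. → (11, 1)
7P: (11, 1) + (11, 18): same x and y₁ ≡ -y₂, so the sum is O.
7P = O, so the order is 7.

7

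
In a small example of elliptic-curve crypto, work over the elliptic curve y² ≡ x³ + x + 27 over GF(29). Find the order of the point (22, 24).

12

2P: tangent at (22, 24): λ = (3·22² + 1)/(2·24) ≡ 3/19. 19⁻¹ ≡ 26 (mod 29) since 19·26 = 494 ≡ 1, so λ ≡ 3·26 ≡ 20.
  x = λ² - 22 - 22 = 400 - 44 ≡ 8; y = λ·(22 - 8) - 24 ≡ 24. → (8, 24)
3P: (8, 24) + (22, 24). λ = (24 - 24)/(22 - 8) ≡ 0/14 mod 29. 14⁻¹ ≡ 27 (mod 29) since 14·27 = 378 ≡ 1, so λ ≡ 0.
  x = λ² - 8 - 22 = 0 - 30 ≡ 28; y = λ·(8 - 28) - 24 ≡ 5. → (28, 5)
4P: (28, 5) + (22, 24). λ = (24 - 5)/(22 - 28) ≡ 19/23 mod 29. 23⁻¹ ≡ 24 (mod 29) since 23·24 = 552 ≡ 1, so λ ≡ 21.
  x = λ² - 28 - 22 = 441 - 50 ≡ 14; y = λ·(28 - 14) - 5 ≡ 28. → (14, 28)
5P: (14, 28) + (22, 24). λ = (24 - 28)/(22 - 14) ≡ 25/8 mod 29. 8⁻¹ ≡ 11 (mod 29), so λ ≡ 14.
  x = λ² - 14 - 22 = 196 - 36 ≡ 15; y = λ·(14 - 15) - 28 ≡ 16. → (15, 16)
6P: (15, 16) + (22, 24). λ = (24 - 16)/(22 - 15) ≡ 8/7 mod 29. 7⁻¹ ≡ 25 (mod 29) since 7·25 = 175 ≡ 1, so λ ≡ 26.
  x = λ² - 15 - 22 = 676 - 37 ≡ 1; y = λ·(15 - 1) - 16 ≡ 0. → (1, 0)
7P: (1, 0) + (22, 24). λ = (24 - 0)/(22 - 1) ≡ 24/21 mod 29. 21⁻¹ ≡ 18 (mod 29) since 21·18 = 378 ≡ 1, so λ ≡ 26.
  x = λ² - 1 - 22 = 676 - 23 ≡ 15; y = λ·(1 - 15) - 0 ≡ 13. → (15, 13)
8P: (15, 13) + (22, 24). λ = (24 - 13)/(22 - 15) ≡ 11/7 mod 29. 7⁻¹ ≡ 25 (mod 29), so λ ≡ 14.
  x = λ² - 15 - 22 = 196 - 37 ≡ 14; y = λ·(15 - 14) - 13 ≡ 1. → (14, 1)
9P: (14, 1) + (22, 24). λ = (24 - 1)/(22 - 14) ≡ 23/8 mod 29. 8⁻¹ ≡ 11 (mod 29) since 8·11 = 88 ≡ 1, so λ ≡ 21.
  x = λ² - 14 - 22 = 441 - 36 ≡ 28; y = λ·(14 - 28) - 1 ≡ 24. → (28, 24)
10P: (28, 24) + (22, 24). λ = (24 - 24)/(22 - 28) ≡ 0/23 mod 29. 23⁻¹ ≡ 24 (mod 29), so λ ≡ 0.
  x = λ² - 28 - 22 = 0 - 50 ≡ 8; y = λ·(28 - 8) - 24 ≡ 5. → (8, 5)
11P: (8, 5) + (22, 24). λ = (24 - 5)/(22 - 8) ≡ 19/14 mod 29. 14⁻¹ ≡ 27 (mod 29) since 14·27 = 378 ≡ 1, so λ ≡ 20.
  x = λ² - 8 - 22 = 400 - 30 ≡ 22; y = λ·(8 - 22) - 5 ≡ 5. → (22, 5)
12P: (22, 5) + (22, 24): same x and y₁ ≡ -y₂, so the sum is ∞.
12P = ∞, so the order is 12.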